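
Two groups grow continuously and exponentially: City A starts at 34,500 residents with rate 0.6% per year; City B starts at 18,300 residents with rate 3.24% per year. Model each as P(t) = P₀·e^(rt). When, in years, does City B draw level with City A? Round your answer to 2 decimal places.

34500·e^(0.006t) = 18300·e^(0.0324t)
34500/18300 = e^((0.0324 − 0.006)t) → ln(1.88525) = 0.0264·t
t = 0.63406 / 0.0264

t ≈ 24.02 years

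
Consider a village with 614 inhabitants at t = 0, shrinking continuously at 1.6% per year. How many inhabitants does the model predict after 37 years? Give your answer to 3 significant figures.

P(37) = 614 · e^(-0.016·37) = 614 · e^(-0.592)
= 614 · 0.55322 ≈ 339.68

≈ 340 inhabitants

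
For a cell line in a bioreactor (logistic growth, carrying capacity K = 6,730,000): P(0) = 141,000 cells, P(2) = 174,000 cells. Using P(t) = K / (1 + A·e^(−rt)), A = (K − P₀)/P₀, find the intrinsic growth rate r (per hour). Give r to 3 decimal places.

A = (6730000 − 141000)/141000 = 46.7305
174000 = 6730000/(1 + 46.7305·e^(−r·2)) → e^(−2r) = (38.67816 − 1)/46.7305 = 0.806286
r = −ln(0.806286)/2 = 0.21532/2

r ≈ 0.108 per hour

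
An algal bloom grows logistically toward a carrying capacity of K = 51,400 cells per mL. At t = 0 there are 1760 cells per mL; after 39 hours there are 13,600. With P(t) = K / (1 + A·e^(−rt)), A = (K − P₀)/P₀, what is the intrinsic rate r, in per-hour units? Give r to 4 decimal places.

r ≈ 0.0594 per hour

A = (51400 − 1760)/1760 = 28.20455
13600 = 51400/(1 + 28.20455·e^(−r·39)) → e^(−39r) = (3.77941 − 1)/28.20455 = 0.098545
r = −ln(0.098545)/39 = 2.31724/39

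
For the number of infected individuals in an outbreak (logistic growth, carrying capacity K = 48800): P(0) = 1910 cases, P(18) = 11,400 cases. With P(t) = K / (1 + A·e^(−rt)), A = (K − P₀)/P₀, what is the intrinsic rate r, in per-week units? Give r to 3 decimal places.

r ≈ 0.112 per week

A = (48800 − 1910)/1910 = 24.54974
11400 = 48800/(1 + 24.54974·e^(−r·18)) → e^(−18r) = (4.2807 − 1)/24.54974 = 0.133635
r = −ln(0.133635)/18 = 2.01264/18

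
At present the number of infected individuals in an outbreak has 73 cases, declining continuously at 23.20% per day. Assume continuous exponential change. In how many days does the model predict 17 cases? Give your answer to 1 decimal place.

t ≈ 6.3 days

17 = 73 · e^(-0.232·t)
t = ln(17/73) / -0.232 = ln(0.23288) / -0.232 = -1.45725 / -0.232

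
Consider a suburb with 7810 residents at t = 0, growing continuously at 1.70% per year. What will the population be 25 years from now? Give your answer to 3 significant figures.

≈ 11,900 residents

P(25) = 7810 · e^(0.017·25) = 7810 · e^(0.425)
= 7810 · 1.52959 ≈ 11946.1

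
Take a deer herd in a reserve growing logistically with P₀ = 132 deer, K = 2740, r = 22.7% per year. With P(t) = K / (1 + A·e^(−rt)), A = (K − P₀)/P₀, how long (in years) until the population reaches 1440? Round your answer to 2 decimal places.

A = (2740 − 132)/132 = 19.75758
1440 = 2740/(1 + 19.75758·e^(−0.227t)) → 1 + 19.75758·e^(−0.227t) = 1.90278
e^(−0.227t) = 0.045693 → t = ln(21.88531)/0.227 = 3.08582/0.227

t ≈ 13.59 years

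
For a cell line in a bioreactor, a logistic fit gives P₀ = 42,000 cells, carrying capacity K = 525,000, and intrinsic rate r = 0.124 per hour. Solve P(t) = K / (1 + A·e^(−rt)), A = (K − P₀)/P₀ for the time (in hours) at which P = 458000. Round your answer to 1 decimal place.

A = (525000 − 42000)/42000 = 11.5
458000 = 525000/(1 + 11.5·e^(−0.124t)) → 1 + 11.5·e^(−0.124t) = 1.14629
e^(−0.124t) = 0.012721 → t = ln(78.61194)/0.124 = 4.36452/0.124

t ≈ 35.2 hours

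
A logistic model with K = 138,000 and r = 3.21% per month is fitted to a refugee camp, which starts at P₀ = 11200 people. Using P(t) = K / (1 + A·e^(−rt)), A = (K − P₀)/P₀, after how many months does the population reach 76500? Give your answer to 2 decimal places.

A = (138000 − 11200)/11200 = 11.32143
76500 = 138000/(1 + 11.32143·e^(−0.0321t)) → 1 + 11.32143·e^(−0.0321t) = 1.80392
e^(−0.0321t) = 0.071009 → t = ln(14.08275)/0.0321 = 2.64495/0.0321

t ≈ 82.40 months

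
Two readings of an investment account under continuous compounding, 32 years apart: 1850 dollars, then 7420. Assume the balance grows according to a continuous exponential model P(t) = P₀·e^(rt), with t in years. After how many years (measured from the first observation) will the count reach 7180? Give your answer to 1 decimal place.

r = ln(7420/1850) / 32 ≈ 0.043406 per year
t = ln(7180/1850) / r = 1.35611 / 0.043406 ≈ 31.243

t ≈ 31.2 years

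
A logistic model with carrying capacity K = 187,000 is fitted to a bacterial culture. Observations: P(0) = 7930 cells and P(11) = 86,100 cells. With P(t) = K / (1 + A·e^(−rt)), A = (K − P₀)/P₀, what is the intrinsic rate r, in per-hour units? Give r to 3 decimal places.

A = (187000 − 7930)/7930 = 22.58134
86100 = 187000/(1 + 22.58134·e^(−r·11)) → e^(−11r) = (2.17189 − 1)/22.58134 = 0.051897
r = −ln(0.051897)/11 = 2.9585/11

r ≈ 0.269 per hour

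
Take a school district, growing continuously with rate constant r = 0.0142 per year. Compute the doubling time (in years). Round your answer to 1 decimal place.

doubling time = ln(2) / |r| = 0.69315 / 0.0142

doubling time ≈ 48.8 years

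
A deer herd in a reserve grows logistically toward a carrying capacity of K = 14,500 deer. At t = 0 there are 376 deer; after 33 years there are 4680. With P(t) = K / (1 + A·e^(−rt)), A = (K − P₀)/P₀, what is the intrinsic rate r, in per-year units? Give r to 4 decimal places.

r ≈ 0.0874 per year

A = (14500 − 376)/376 = 37.56383
4680 = 14500/(1 + 37.56383·e^(−r·33)) → e^(−33r) = (3.09829 − 1)/37.56383 = 0.055859
r = −ln(0.055859)/33 = 2.88492/33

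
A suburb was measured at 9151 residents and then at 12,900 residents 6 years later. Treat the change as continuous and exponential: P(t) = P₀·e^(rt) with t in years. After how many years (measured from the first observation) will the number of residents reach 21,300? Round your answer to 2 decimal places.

t ≈ 14.76 years

r = ln(12900/9151) / 6 ≈ 0.057227 per year
t = ln(21300/9151) / r = 0.84484 / 0.057227 ≈ 14.763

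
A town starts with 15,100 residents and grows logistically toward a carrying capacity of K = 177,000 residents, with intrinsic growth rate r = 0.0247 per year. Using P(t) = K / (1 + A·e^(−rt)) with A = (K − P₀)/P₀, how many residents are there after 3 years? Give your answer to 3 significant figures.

A = (177000 − 15100)/15100 = 10.72185
P(3) = 177000 / (1 + 10.72185·e^(−0.0247·3)) = 177000 / (1 + 10.72185·0.928579)
= 177000 / 10.95609 ≈ 16155.4

≈ 16,200 residents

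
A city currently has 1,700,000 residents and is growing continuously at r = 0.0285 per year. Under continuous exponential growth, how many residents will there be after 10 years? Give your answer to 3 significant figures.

≈ 2,260,000 residents

P(10) = 1700000 · e^(0.0285·10) = 1700000 · e^(0.285)
= 1700000 · 1.32976 ≈ 2260595.45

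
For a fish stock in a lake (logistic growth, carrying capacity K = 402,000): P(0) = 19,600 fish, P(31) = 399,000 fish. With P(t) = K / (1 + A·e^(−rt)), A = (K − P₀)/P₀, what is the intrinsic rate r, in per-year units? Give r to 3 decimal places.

r ≈ 0.254 per year

A = (402000 − 19600)/19600 = 19.5102
399000 = 402000/(1 + 19.5102·e^(−r·31)) → e^(−31r) = (1.00752 − 1)/19.5102 = 0.000385
r = −ln(0.000385)/31 = 7.86129/31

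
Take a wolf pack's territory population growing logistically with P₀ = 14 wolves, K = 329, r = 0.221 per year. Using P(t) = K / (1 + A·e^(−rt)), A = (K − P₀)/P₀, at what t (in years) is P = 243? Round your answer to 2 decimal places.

t ≈ 18.79 years

A = (329 − 14)/14 = 22.5
243 = 329/(1 + 22.5·e^(−0.221t)) → 1 + 22.5·e^(−0.221t) = 1.35391
e^(−0.221t) = 0.015729 → t = ln(63.57558)/0.221 = 4.15223/0.221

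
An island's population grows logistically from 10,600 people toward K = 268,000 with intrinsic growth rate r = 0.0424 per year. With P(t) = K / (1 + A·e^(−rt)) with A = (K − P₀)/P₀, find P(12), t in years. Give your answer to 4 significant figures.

≈ 17,180 people

A = (268000 − 10600)/10600 = 24.28302
P(12) = 268000 / (1 + 24.28302·e^(−0.0424·12)) = 268000 / (1 + 24.28302·0.601217)
= 268000 / 15.59935 ≈ 17180.2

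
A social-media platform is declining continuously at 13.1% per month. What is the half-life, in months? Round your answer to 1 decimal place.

half-life ≈ 5.3 months

half-life = ln(2) / |r| = 0.69315 / 0.131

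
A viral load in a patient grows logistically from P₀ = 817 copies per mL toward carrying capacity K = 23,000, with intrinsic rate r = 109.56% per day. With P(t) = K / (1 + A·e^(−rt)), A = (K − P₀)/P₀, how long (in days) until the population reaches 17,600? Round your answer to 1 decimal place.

A = (23000 − 817)/817 = 27.15177
17600 = 23000/(1 + 27.15177·e^(−1.0956t)) → 1 + 27.15177·e^(−1.0956t) = 1.30682
e^(−1.0956t) = 0.0113 → t = ln(88.49467)/1.0956 = 4.48294/1.0956

t ≈ 4.1 days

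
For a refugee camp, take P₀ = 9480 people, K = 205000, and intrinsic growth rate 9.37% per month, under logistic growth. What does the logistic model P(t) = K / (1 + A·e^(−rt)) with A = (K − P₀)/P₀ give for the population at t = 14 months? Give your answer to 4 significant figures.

≈ 31,270 people

A = (205000 − 9480)/9480 = 20.62447
P(14) = 205000 / (1 + 20.62447·e^(−0.0937·14)) = 205000 / (1 + 20.62447·0.269335)
= 205000 / 6.55489 ≈ 31274.37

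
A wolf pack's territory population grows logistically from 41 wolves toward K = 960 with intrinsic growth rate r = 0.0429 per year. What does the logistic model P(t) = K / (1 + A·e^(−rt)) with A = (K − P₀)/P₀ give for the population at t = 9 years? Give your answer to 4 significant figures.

≈ 59.13 wolves

A = (960 − 41)/41 = 22.41463
P(9) = 960 / (1 + 22.41463·e^(−0.0429·9)) = 960 / (1 + 22.41463·0.679703)
= 960 / 16.23528 ≈ 59.13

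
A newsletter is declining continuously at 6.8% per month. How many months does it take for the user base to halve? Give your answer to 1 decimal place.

half-life ≈ 10.2 months

half-life = ln(2) / |r| = 0.69315 / 0.068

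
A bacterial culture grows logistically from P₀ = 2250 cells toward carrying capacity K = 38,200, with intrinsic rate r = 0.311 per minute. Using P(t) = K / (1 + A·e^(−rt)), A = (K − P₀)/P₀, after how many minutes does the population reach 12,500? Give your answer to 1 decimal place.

A = (38200 − 2250)/2250 = 15.97778
12500 = 38200/(1 + 15.97778·e^(−0.311t)) → 1 + 15.97778·e^(−0.311t) = 3.056
e^(−0.311t) = 0.128679 → t = ln(7.77129)/0.311 = 2.05044/0.311

t ≈ 6.6 minutes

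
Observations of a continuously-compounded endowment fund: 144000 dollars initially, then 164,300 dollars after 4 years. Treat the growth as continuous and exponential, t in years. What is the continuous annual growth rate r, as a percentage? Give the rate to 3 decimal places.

164300 = 144000 · e^(r·4)
e^(4r) = 164300/144000 = 1.14097
r = ln(1.14097) / 4 = 0.13188 / 4

r ≈ 3.297% per year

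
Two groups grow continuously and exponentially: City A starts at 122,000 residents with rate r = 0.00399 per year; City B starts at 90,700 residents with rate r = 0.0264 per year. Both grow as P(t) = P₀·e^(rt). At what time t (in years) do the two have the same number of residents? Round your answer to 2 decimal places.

t ≈ 13.23 years

122000·e^(0.00399t) = 90700·e^(0.0264t)
122000/90700 = e^((0.0264 − 0.00399)t) → ln(1.34509) = 0.02241·t
t = 0.29646 / 0.02241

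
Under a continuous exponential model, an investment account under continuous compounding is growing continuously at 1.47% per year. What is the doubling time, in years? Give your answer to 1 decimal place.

doubling time ≈ 47.2 years

doubling time = ln(2) / |r| = 0.69315 / 0.0147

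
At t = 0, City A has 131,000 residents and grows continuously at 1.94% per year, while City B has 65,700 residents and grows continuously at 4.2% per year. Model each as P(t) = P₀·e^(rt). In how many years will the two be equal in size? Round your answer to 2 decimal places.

t ≈ 30.54 years

131000·e^(0.0194t) = 65700·e^(0.042t)
131000/65700 = e^((0.042 − 0.0194)t) → ln(1.99391) = 0.0226·t
t = 0.6901 / 0.0226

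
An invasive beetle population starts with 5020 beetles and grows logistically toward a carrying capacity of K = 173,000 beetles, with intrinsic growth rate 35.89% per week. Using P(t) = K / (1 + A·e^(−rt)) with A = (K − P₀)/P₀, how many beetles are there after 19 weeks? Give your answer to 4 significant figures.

A = (173000 − 5020)/5020 = 33.46215
P(19) = 173000 / (1 + 33.46215·e^(−0.3589·19)) = 173000 / (1 + 33.46215·0.001093)
= 173000 / 1.03656 ≈ 166897.52

≈ 166,900 beetles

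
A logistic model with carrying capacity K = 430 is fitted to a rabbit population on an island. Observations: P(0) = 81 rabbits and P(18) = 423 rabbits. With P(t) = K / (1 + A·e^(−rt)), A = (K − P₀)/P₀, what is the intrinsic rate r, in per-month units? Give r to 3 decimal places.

A = (430 − 81)/81 = 4.30864
423 = 430/(1 + 4.30864·e^(−r·18)) → e^(−18r) = (1.01655 − 1)/4.30864 = 0.003841
r = −ln(0.003841)/18 = 5.56208/18

r ≈ 0.309 per month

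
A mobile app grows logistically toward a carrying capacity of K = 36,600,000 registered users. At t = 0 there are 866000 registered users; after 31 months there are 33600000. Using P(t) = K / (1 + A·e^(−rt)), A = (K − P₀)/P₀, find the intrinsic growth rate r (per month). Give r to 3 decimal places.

A = (36600000 − 866000)/866000 = 41.26328
33600000 = 36600000/(1 + 41.26328·e^(−r·31)) → e^(−31r) = (1.08929 − 1)/41.26328 = 0.002164
r = −ln(0.002164)/31 = 6.13589/31

r ≈ 0.198 per month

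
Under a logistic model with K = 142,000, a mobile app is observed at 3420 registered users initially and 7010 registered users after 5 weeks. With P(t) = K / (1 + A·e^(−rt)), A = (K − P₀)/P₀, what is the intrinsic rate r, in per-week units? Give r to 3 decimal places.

A = (142000 − 3420)/3420 = 40.52047
7010 = 142000/(1 + 40.52047·e^(−r·5)) → e^(−5r) = (20.25678 − 1)/40.52047 = 0.475236
r = −ln(0.475236)/5 = 0.74394/5

r ≈ 0.149 per week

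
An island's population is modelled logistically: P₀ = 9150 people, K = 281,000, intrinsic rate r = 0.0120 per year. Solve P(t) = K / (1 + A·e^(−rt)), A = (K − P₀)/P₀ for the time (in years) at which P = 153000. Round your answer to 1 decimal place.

t ≈ 297.5 years

A = (281000 − 9150)/9150 = 29.71038
153000 = 281000/(1 + 29.71038·e^(−0.012t)) → 1 + 29.71038·e^(−0.012t) = 1.8366
e^(−0.012t) = 0.028159 → t = ln(35.51319)/0.012 = 3.5699/0.012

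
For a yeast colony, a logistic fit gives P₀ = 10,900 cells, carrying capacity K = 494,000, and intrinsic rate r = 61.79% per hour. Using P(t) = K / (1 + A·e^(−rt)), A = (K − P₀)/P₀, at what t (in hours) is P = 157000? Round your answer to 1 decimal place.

A = (494000 − 10900)/10900 = 44.3211
157000 = 494000/(1 + 44.3211·e^(−0.6179t)) → 1 + 44.3211·e^(−0.6179t) = 3.1465
e^(−0.6179t) = 0.048431 → t = ln(20.64811)/0.6179 = 3.02762/0.6179

t ≈ 4.9 hours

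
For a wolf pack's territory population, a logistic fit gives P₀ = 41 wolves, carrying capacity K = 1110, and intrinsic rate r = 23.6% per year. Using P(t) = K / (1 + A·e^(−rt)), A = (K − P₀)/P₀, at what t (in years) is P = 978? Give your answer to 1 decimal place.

A = (1110 − 41)/41 = 26.07317
978 = 1110/(1 + 26.07317·e^(−0.236t)) → 1 + 26.07317·e^(−0.236t) = 1.13497
e^(−0.236t) = 0.005177 → t = ln(193.17849)/0.236 = 5.26361/0.236

t ≈ 22.3 years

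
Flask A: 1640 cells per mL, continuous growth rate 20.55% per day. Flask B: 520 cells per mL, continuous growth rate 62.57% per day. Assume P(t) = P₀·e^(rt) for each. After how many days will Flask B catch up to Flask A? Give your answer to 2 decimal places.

1640·e^(0.2055t) = 520·e^(0.6257t)
1640/520 = e^((0.6257 − 0.2055)t) → ln(3.15385) = 0.4202·t
t = 1.14862 / 0.4202

t ≈ 2.73 days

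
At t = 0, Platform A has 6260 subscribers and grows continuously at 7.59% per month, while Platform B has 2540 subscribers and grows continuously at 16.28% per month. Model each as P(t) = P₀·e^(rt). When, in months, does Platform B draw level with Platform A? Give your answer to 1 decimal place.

6260·e^(0.0759t) = 2540·e^(0.1628t)
6260/2540 = e^((0.1628 − 0.0759)t) → ln(2.46457) = 0.0869·t
t = 0.90202 / 0.0869

t ≈ 10.4 months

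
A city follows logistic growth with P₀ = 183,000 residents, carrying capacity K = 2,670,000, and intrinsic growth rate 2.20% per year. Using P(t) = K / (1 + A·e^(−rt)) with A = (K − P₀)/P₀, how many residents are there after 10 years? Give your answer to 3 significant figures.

≈ 224,000 residents

A = (2670000 − 183000)/183000 = 13.59016
P(10) = 2670000 / (1 + 13.59016·e^(−0.022·10)) = 2670000 / (1 + 13.59016·0.802519)
= 2670000 / 11.90636 ≈ 224249.86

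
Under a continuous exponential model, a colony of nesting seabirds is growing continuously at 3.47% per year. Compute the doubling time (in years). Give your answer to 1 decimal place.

doubling time = ln(2) / |r| = 0.69315 / 0.0347

doubling time ≈ 20.0 years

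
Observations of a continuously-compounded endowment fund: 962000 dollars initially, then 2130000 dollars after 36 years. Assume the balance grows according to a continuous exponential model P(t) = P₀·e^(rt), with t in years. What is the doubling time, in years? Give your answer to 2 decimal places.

r = ln(2130000/962000) / 36 = ln(2.21414) / 36 ≈ 0.02208 per year
doubling time = ln 2 / |r| = 0.69315 / 0.02208

doubling time ≈ 31.39 years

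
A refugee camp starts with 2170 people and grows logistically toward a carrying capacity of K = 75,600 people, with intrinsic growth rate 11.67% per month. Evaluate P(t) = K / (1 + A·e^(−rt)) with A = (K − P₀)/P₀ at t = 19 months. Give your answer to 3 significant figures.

≈ 16,100 people

A = (75600 − 2170)/2170 = 33.83871
P(19) = 75600 / (1 + 33.83871·e^(−0.1167·19)) = 75600 / (1 + 33.83871·0.108903)
= 75600 / 4.68513 ≈ 16136.16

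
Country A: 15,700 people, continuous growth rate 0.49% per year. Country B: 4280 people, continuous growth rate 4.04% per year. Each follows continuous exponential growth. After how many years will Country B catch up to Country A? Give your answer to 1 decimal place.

15700·e^(0.0049t) = 4280·e^(0.0404t)
15700/4280 = e^((0.0404 − 0.0049)t) → ln(3.66822) = 0.0355·t
t = 1.29971 / 0.0355

t ≈ 36.6 years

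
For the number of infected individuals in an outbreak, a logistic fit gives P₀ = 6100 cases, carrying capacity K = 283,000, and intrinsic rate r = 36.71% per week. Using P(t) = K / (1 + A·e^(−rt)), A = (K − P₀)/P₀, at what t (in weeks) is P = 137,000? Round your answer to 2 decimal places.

t ≈ 10.22 weeks

A = (283000 − 6100)/6100 = 45.39344
137000 = 283000/(1 + 45.39344·e^(−0.3671t)) → 1 + 45.39344·e^(−0.3671t) = 2.06569
e^(−0.3671t) = 0.023477 → t = ln(42.59522)/0.3671 = 3.75174/0.3671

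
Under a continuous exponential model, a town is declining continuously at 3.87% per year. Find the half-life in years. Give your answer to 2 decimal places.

half-life ≈ 17.91 years

half-life = ln(2) / |r| = 0.69315 / 0.0387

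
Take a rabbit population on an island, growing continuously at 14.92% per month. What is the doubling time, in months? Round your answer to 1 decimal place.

doubling time = ln(2) / |r| = 0.69315 / 0.1492

doubling time ≈ 4.6 months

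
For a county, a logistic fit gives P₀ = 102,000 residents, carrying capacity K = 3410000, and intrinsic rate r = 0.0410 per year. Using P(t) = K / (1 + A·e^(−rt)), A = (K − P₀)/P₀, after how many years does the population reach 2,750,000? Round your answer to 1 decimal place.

t ≈ 119.7 years

A = (3410000 − 102000)/102000 = 32.43137
2750000 = 3410000/(1 + 32.43137·e^(−0.041t)) → 1 + 32.43137·e^(−0.041t) = 1.24
e^(−0.041t) = 0.0074 → t = ln(135.13072)/0.041 = 4.90624/0.041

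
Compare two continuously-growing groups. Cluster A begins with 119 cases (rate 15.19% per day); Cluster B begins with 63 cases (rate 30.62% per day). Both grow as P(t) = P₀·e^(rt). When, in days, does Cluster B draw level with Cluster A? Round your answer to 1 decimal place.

t ≈ 4.1 days

119·e^(0.1519t) = 63·e^(0.3062t)
119/63 = e^((0.3062 − 0.1519)t) → ln(1.88889) = 0.1543·t
t = 0.63599 / 0.1543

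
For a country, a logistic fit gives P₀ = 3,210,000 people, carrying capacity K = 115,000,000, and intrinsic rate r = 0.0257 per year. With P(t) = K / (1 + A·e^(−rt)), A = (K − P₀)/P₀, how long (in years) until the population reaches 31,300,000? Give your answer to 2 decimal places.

t ≈ 99.87 years

A = (115000000 − 3210000)/3210000 = 34.82555
31300000 = 115000000/(1 + 34.82555·e^(−0.0257t)) → 1 + 34.82555·e^(−0.0257t) = 3.67412
e^(−0.0257t) = 0.076786 → t = ln(13.02317)/0.0257 = 2.56673/0.0257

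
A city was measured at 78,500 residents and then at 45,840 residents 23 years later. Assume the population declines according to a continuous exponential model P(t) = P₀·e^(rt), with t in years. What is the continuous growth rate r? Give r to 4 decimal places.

r ≈ -0.0234 per year

45840 = 78500 · e^(r·23)
e^(23r) = 45840/78500 = 0.58395
r = ln(0.58395) / 23 = -0.53794 / 23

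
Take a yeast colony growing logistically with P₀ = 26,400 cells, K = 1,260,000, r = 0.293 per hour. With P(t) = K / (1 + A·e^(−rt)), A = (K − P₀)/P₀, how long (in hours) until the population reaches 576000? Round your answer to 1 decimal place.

t ≈ 12.5 hours

A = (1260000 − 26400)/26400 = 46.72727
576000 = 1260000/(1 + 46.72727·e^(−0.293t)) → 1 + 46.72727·e^(−0.293t) = 2.1875
e^(−0.293t) = 0.025413 → t = ln(39.34928)/0.293 = 3.67248/0.293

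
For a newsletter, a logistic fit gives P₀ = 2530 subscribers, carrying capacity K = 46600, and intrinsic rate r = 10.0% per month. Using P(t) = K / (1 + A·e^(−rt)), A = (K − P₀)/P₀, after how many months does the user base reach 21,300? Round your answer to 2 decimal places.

t ≈ 26.85 months

A = (46600 − 2530)/2530 = 17.41897
21300 = 46600/(1 + 17.41897·e^(−0.1t)) → 1 + 17.41897·e^(−0.1t) = 2.18779
e^(−0.1t) = 0.06819 → t = ln(14.66498)/0.1 = 2.68546/0.1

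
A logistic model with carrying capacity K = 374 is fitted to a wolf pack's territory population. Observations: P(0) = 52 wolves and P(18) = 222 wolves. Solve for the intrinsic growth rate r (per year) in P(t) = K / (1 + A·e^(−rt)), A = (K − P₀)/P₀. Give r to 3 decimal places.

A = (374 − 52)/52 = 6.19231
222 = 374/(1 + 6.19231·e^(−r·18)) → e^(−18r) = (1.68468 − 1)/6.19231 = 0.11057
r = −ln(0.11057)/18 = 2.2021/18

r ≈ 0.122 per year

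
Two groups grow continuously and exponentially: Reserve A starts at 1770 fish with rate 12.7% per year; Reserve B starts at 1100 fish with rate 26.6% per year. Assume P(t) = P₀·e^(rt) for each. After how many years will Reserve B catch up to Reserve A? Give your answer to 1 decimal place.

1770·e^(0.127t) = 1100·e^(0.266t)
1770/1100 = e^((0.266 − 0.127)t) → ln(1.60909) = 0.139·t
t = 0.47567 / 0.139

t ≈ 3.4 years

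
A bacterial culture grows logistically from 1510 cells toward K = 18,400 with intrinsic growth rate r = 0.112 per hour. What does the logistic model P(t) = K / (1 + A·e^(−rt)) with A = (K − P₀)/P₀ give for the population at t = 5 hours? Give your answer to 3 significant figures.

A = (18400 − 1510)/1510 = 11.18543
P(5) = 18400 / (1 + 11.18543·e^(−0.112·5)) = 18400 / (1 + 11.18543·0.571209)
= 18400 / 7.38922 ≈ 2490.11

≈ 2,490 cells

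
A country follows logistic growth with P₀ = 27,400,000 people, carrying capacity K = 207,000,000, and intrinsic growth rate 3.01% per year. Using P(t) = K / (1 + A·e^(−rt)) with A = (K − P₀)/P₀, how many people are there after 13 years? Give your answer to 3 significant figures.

A = (207000000 − 27400000)/27400000 = 6.55474
P(13) = 207000000 / (1 + 6.55474·e^(−0.0301·13)) = 207000000 / (1 + 6.55474·0.676177)
= 207000000 / 5.43217 ≈ 38106323.56

≈ 38,100,000 people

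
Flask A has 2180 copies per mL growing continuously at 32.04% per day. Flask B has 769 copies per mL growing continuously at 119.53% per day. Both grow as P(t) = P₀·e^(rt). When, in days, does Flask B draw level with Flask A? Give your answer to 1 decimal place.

2180·e^(0.3204t) = 769·e^(1.1953t)
2180/769 = e^((1.1953 − 0.3204)t) → ln(2.83485) = 0.8749·t
t = 1.04199 / 0.8749

t ≈ 1.2 days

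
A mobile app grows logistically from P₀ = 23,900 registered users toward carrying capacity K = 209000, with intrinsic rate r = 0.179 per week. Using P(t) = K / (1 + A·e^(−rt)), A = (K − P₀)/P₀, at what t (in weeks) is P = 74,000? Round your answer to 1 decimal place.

t ≈ 8.1 weeks

A = (209000 − 23900)/23900 = 7.74477
74000 = 209000/(1 + 7.74477·e^(−0.179t)) → 1 + 7.74477·e^(−0.179t) = 2.82432
e^(−0.179t) = 0.235556 → t = ln(4.24528)/0.179 = 1.44581/0.179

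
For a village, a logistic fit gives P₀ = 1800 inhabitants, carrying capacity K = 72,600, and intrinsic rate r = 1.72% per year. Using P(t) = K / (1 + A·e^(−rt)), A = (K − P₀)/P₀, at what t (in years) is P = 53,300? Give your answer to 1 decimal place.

t ≈ 272.6 years

A = (72600 − 1800)/1800 = 39.33333
53300 = 72600/(1 + 39.33333·e^(−0.0172t)) → 1 + 39.33333·e^(−0.0172t) = 1.3621
e^(−0.0172t) = 0.009206 → t = ln(108.62522)/0.0172 = 4.6879/0.0172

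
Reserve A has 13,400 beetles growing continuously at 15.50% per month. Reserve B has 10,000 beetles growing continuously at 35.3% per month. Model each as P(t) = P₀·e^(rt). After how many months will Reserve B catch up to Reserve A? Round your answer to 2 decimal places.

t ≈ 1.48 months

13400·e^(0.155t) = 10000·e^(0.353t)
13400/10000 = e^((0.353 − 0.155)t) → ln(1.34) = 0.198·t
t = 0.29267 / 0.198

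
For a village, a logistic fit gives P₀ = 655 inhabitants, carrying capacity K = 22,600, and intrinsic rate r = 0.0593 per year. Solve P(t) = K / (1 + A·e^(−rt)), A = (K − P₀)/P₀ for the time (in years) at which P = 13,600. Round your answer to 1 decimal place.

t ≈ 66.2 years

A = (22600 − 655)/655 = 33.50382
13600 = 22600/(1 + 33.50382·e^(−0.0593t)) → 1 + 33.50382·e^(−0.0593t) = 1.66176
e^(−0.0593t) = 0.019752 → t = ln(50.62799)/0.0593 = 3.9245/0.0593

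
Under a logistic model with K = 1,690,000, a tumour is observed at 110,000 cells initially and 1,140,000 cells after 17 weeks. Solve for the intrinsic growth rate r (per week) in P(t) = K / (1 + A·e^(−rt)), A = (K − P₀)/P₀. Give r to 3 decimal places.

A = (1690000 − 110000)/110000 = 14.36364
1140000 = 1690000/(1 + 14.36364·e^(−r·17)) → e^(−17r) = (1.48246 − 1)/14.36364 = 0.033589
r = −ln(0.033589)/17 = 3.39357/17

r ≈ 0.200 per week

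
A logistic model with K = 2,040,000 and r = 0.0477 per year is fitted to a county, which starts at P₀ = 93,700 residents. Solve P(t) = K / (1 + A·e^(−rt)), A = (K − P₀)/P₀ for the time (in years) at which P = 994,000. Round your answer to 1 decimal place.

A = (2040000 − 93700)/93700 = 20.77161
994000 = 2040000/(1 + 20.77161·e^(−0.0477t)) → 1 + 20.77161·e^(−0.0477t) = 2.05231
e^(−0.0477t) = 0.050661 → t = ln(19.73899)/0.0477 = 2.9826/0.0477

t ≈ 62.5 years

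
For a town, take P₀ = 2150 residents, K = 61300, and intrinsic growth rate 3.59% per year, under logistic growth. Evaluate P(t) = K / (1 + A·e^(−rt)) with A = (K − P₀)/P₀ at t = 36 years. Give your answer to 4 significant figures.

A = (61300 − 2150)/2150 = 27.51163
P(36) = 61300 / (1 + 27.51163·e^(−0.0359·36)) = 61300 / (1 + 27.51163·0.274611)
= 61300 / 8.55499 ≈ 7165.41

≈ 7,165 residents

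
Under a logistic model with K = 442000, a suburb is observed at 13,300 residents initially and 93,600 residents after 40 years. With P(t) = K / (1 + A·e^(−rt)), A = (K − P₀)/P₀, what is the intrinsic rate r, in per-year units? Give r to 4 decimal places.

A = (442000 − 13300)/13300 = 32.23308
93600 = 442000/(1 + 32.23308·e^(−r·40)) → e^(−40r) = (4.72222 − 1)/32.23308 = 0.115478
r = −ln(0.115478)/40 = 2.15867/40

r ≈ 0.0540 per year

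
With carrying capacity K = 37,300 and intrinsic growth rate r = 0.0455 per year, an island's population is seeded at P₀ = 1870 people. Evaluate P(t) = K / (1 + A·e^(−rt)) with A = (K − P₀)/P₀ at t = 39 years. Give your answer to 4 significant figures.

A = (37300 − 1870)/1870 = 18.94652
P(39) = 37300 / (1 + 18.94652·e^(−0.0455·39)) = 37300 / (1 + 18.94652·0.169568)
= 37300 / 4.21273 ≈ 8854.12

≈ 8,854 people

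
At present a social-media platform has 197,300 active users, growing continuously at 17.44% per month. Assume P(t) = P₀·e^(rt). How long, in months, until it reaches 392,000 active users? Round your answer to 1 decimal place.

t ≈ 3.9 months

392000 = 197300 · e^(0.1744·t)
t = ln(392000/197300) / 0.1744 = ln(1.98682) / 0.1744 = 0.68654 / 0.1744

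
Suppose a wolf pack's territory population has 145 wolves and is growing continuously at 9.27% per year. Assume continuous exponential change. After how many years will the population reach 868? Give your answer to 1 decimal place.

868 = 145 · e^(0.0927·t)
t = ln(868/145) / 0.0927 = ln(5.98621) / 0.0927 = 1.78946 / 0.0927

t ≈ 19.3 years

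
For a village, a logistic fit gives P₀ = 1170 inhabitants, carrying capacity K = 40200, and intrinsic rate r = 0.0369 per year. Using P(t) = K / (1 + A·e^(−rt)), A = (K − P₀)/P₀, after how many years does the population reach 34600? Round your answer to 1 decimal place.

t ≈ 144.4 years

A = (40200 − 1170)/1170 = 33.35897
34600 = 40200/(1 + 33.35897·e^(−0.0369t)) → 1 + 33.35897·e^(−0.0369t) = 1.16185
e^(−0.0369t) = 0.004852 → t = ln(206.11081)/0.0369 = 5.32841/0.0369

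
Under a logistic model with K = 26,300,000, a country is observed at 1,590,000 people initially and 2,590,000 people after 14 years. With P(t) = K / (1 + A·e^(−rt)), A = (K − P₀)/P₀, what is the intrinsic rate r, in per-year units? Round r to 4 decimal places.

r ≈ 0.0378 per year

A = (26300000 − 1590000)/1590000 = 15.54088
2590000 = 26300000/(1 + 15.54088·e^(−r·14)) → e^(−14r) = (10.15444 − 1)/15.54088 = 0.589055
r = −ln(0.589055)/14 = 0.52923/14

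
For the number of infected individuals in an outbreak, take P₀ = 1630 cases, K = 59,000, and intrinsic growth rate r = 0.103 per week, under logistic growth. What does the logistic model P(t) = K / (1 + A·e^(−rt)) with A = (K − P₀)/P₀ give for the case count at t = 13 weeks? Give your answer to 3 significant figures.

A = (59000 − 1630)/1630 = 35.19632
P(13) = 59000 / (1 + 35.19632·e^(−0.103·13)) = 59000 / (1 + 35.19632·0.262108)
= 59000 / 10.22522 ≈ 5770.04

≈ 5,770 cases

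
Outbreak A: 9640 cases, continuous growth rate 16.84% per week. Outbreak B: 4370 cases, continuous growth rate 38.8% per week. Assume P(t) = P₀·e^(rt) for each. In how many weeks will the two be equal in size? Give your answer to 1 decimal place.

t ≈ 3.6 weeks

9640·e^(0.1684t) = 4370·e^(0.388t)
9640/4370 = e^((0.388 − 0.1684)t) → ln(2.20595) = 0.2196·t
t = 0.79116 / 0.2196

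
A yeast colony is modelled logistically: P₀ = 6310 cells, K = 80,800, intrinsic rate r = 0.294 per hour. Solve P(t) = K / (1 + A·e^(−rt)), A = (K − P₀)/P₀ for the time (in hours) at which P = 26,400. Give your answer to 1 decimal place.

A = (80800 − 6310)/6310 = 11.80507
26400 = 80800/(1 + 11.80507·e^(−0.294t)) → 1 + 11.80507·e^(−0.294t) = 3.06061
e^(−0.294t) = 0.174553 → t = ln(5.72893)/0.294 = 1.74553/0.294

t ≈ 5.9 hours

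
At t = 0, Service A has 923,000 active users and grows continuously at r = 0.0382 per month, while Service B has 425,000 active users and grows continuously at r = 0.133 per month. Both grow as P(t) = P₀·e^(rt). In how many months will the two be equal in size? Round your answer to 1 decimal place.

923000·e^(0.0382t) = 425000·e^(0.133t)
923000/425000 = e^((0.133 − 0.0382)t) → ln(2.17176) = 0.0948·t
t = 0.77554 / 0.0948

t ≈ 8.2 months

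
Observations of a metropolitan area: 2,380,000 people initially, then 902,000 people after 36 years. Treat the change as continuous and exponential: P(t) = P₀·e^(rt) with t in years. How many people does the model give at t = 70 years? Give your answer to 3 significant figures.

r = ln(902000/2380000) / 36 ≈ -0.026951 per year
P(70) = 2380000 · e^(-0.026951·70) = 2380000 · 0.15159 ≈ 360782.6

≈ 361,000 people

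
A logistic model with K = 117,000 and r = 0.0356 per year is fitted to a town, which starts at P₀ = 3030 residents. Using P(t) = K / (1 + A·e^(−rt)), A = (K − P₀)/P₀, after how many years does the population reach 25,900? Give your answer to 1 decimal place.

A = (117000 − 3030)/3030 = 37.61386
25900 = 117000/(1 + 37.61386·e^(−0.0356t)) → 1 + 37.61386·e^(−0.0356t) = 4.51737
e^(−0.0356t) = 0.093513 → t = ln(10.69373)/0.0356 = 2.36966/0.0356

t ≈ 66.6 years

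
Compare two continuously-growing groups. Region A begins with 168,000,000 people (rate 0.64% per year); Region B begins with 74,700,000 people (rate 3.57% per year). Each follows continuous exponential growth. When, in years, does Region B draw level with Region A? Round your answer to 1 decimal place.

168000000·e^(0.0064t) = 74700000·e^(0.0357t)
168000000/74700000 = e^((0.0357 − 0.0064)t) → ln(2.249) = 0.0293·t
t = 0.81048 / 0.0293

t ≈ 27.7 years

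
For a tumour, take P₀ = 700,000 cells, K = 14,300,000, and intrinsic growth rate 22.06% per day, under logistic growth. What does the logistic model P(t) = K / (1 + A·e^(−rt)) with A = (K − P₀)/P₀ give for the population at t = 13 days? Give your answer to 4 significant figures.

A = (14300000 − 700000)/700000 = 19.42857
P(13) = 14300000 / (1 + 19.42857·e^(−0.2206·13)) = 14300000 / (1 + 19.42857·0.056824)
= 14300000 / 2.10401 ≈ 6796560.87

≈ 6,797,000 cells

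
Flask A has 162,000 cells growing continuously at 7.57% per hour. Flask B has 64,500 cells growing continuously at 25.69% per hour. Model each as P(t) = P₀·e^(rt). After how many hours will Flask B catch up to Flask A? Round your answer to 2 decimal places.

t ≈ 5.08 hours

162000·e^(0.0757t) = 64500·e^(0.2569t)
162000/64500 = e^((0.2569 − 0.0757)t) → ln(2.51163) = 0.1812·t
t = 0.92093 / 0.1812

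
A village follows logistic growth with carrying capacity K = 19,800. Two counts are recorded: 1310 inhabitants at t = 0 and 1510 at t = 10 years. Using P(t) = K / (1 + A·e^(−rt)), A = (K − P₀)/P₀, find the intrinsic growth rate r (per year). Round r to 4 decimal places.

A = (19800 − 1310)/1310 = 14.1145
1510 = 19800/(1 + 14.1145·e^(−r·10)) → e^(−10r) = (13.11258 − 1)/14.1145 = 0.858166
r = −ln(0.858166)/10 = 0.15296/10

r ≈ 0.0153 per year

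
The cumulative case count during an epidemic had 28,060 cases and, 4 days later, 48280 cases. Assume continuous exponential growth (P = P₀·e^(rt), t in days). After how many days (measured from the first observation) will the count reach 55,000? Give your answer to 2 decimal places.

r = ln(48280/28060) / 4 ≈ 0.135668 per day
t = ln(55000/28060) / r = 0.67299 / 0.135668 ≈ 4.961

t ≈ 4.96 days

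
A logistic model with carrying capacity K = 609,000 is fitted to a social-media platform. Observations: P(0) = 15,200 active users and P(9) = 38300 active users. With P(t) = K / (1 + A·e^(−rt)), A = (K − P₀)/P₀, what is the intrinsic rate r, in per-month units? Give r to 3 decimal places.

A = (609000 − 15200)/15200 = 39.06579
38300 = 609000/(1 + 39.06579·e^(−r·9)) → e^(−9r) = (15.90078 − 1)/39.06579 = 0.381428
r = −ln(0.381428)/9 = 0.96383/9

r ≈ 0.107 per month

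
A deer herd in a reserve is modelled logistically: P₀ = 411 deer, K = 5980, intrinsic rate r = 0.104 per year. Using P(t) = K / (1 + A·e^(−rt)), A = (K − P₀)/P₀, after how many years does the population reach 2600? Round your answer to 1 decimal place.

A = (5980 − 411)/411 = 13.54988
2600 = 5980/(1 + 13.54988·e^(−0.104t)) → 1 + 13.54988·e^(−0.104t) = 2.3
e^(−0.104t) = 0.095942 → t = ln(10.42298)/0.104 = 2.34401/0.104

t ≈ 22.5 years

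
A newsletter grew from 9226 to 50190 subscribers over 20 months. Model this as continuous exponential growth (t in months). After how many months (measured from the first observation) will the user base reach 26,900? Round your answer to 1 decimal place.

t ≈ 12.6 months

r = ln(50190/9226) / 20 ≈ 0.08469 per month
t = ln(26900/9226) / r = 1.0701 / 0.08469 ≈ 12.636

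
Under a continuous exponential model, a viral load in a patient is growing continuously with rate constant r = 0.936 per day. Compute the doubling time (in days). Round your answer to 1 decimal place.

doubling time ≈ 0.7 days

doubling time = ln(2) / |r| = 0.69315 / 0.936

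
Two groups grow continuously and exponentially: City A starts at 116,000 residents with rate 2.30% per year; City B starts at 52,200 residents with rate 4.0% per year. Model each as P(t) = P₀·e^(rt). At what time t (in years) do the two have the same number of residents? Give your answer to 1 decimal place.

t ≈ 47.0 years

116000·e^(0.023t) = 52200·e^(0.04t)
116000/52200 = e^((0.04 − 0.023)t) → ln(2.22222) = 0.017·t
t = 0.79851 / 0.017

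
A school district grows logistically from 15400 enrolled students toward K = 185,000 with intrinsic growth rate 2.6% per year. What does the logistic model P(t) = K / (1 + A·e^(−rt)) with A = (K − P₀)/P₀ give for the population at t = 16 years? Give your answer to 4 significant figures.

≈ 22,380 enrolled students

A = (185000 − 15400)/15400 = 11.01299
P(16) = 185000 / (1 + 11.01299·e^(−0.026·16)) = 185000 / (1 + 11.01299·0.65968)
= 185000 / 8.26505 ≈ 22383.41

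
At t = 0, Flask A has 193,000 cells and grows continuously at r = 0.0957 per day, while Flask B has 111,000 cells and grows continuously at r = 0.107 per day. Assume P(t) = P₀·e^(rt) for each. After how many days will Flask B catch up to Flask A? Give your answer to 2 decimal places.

193000·e^(0.0957t) = 111000·e^(0.107t)
193000/111000 = e^((0.107 − 0.0957)t) → ln(1.73874) = 0.0113·t
t = 0.55316 / 0.0113

t ≈ 48.95 days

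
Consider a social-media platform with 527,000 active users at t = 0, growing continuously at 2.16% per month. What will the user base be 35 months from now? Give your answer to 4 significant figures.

≈ 1,122,000 active users

P(35) = 527000 · e^(0.0216·35) = 527000 · e^(0.756)
= 527000 · 2.12974 ≈ 1122373.08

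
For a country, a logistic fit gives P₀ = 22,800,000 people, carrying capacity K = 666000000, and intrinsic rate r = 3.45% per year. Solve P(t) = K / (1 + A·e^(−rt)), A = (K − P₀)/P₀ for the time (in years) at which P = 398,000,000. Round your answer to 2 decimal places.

t ≈ 108.27 years

A = (666000000 − 22800000)/22800000 = 28.21053
398000000 = 666000000/(1 + 28.21053·e^(−0.0345t)) → 1 + 28.21053·e^(−0.0345t) = 1.67337
e^(−0.0345t) = 0.023869 → t = ln(41.89474)/0.0345 = 3.73516/0.0345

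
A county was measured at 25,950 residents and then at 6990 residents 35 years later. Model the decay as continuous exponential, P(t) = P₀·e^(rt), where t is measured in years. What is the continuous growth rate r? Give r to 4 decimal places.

6990 = 25950 · e^(r·35)
e^(35r) = 6990/25950 = 0.26936
r = ln(0.26936) / 35 = -1.31169 / 35

r ≈ -0.0375 per year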